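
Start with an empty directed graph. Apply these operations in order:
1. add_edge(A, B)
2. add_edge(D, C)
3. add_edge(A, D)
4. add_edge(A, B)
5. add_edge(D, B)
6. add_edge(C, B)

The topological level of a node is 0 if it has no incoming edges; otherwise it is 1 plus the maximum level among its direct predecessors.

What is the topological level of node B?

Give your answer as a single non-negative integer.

Answer: 3

Derivation:
Op 1: add_edge(A, B). Edges now: 1
Op 2: add_edge(D, C). Edges now: 2
Op 3: add_edge(A, D). Edges now: 3
Op 4: add_edge(A, B) (duplicate, no change). Edges now: 3
Op 5: add_edge(D, B). Edges now: 4
Op 6: add_edge(C, B). Edges now: 5
Compute levels (Kahn BFS):
  sources (in-degree 0): A
  process A: level=0
    A->B: in-degree(B)=2, level(B)>=1
    A->D: in-degree(D)=0, level(D)=1, enqueue
  process D: level=1
    D->B: in-degree(B)=1, level(B)>=2
    D->C: in-degree(C)=0, level(C)=2, enqueue
  process C: level=2
    C->B: in-degree(B)=0, level(B)=3, enqueue
  process B: level=3
All levels: A:0, B:3, C:2, D:1
level(B) = 3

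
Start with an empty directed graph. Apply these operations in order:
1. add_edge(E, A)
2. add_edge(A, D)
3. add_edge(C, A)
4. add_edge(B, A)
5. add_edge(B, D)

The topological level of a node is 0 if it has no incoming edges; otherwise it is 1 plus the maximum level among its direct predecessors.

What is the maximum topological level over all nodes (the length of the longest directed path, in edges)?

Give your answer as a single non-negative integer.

Op 1: add_edge(E, A). Edges now: 1
Op 2: add_edge(A, D). Edges now: 2
Op 3: add_edge(C, A). Edges now: 3
Op 4: add_edge(B, A). Edges now: 4
Op 5: add_edge(B, D). Edges now: 5
Compute levels (Kahn BFS):
  sources (in-degree 0): B, C, E
  process B: level=0
    B->A: in-degree(A)=2, level(A)>=1
    B->D: in-degree(D)=1, level(D)>=1
  process C: level=0
    C->A: in-degree(A)=1, level(A)>=1
  process E: level=0
    E->A: in-degree(A)=0, level(A)=1, enqueue
  process A: level=1
    A->D: in-degree(D)=0, level(D)=2, enqueue
  process D: level=2
All levels: A:1, B:0, C:0, D:2, E:0
max level = 2

Answer: 2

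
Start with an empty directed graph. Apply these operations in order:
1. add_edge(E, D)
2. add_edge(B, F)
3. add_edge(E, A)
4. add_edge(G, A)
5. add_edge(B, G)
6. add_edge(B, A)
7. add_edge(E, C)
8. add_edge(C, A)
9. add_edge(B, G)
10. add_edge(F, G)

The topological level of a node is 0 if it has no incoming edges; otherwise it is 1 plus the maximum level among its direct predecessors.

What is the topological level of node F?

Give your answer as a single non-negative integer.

Answer: 1

Derivation:
Op 1: add_edge(E, D). Edges now: 1
Op 2: add_edge(B, F). Edges now: 2
Op 3: add_edge(E, A). Edges now: 3
Op 4: add_edge(G, A). Edges now: 4
Op 5: add_edge(B, G). Edges now: 5
Op 6: add_edge(B, A). Edges now: 6
Op 7: add_edge(E, C). Edges now: 7
Op 8: add_edge(C, A). Edges now: 8
Op 9: add_edge(B, G) (duplicate, no change). Edges now: 8
Op 10: add_edge(F, G). Edges now: 9
Compute levels (Kahn BFS):
  sources (in-degree 0): B, E
  process B: level=0
    B->A: in-degree(A)=3, level(A)>=1
    B->F: in-degree(F)=0, level(F)=1, enqueue
    B->G: in-degree(G)=1, level(G)>=1
  process E: level=0
    E->A: in-degree(A)=2, level(A)>=1
    E->C: in-degree(C)=0, level(C)=1, enqueue
    E->D: in-degree(D)=0, level(D)=1, enqueue
  process F: level=1
    F->G: in-degree(G)=0, level(G)=2, enqueue
  process C: level=1
    C->A: in-degree(A)=1, level(A)>=2
  process D: level=1
  process G: level=2
    G->A: in-degree(A)=0, level(A)=3, enqueue
  process A: level=3
All levels: A:3, B:0, C:1, D:1, E:0, F:1, G:2
level(F) = 1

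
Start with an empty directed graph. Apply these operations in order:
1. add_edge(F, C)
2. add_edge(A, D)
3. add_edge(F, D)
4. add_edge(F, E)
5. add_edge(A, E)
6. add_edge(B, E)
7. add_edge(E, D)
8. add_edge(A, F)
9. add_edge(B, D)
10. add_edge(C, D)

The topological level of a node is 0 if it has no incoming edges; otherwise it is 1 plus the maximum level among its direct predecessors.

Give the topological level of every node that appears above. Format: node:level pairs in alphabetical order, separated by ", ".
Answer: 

Answer: A:0, B:0, C:2, D:3, E:2, F:1

Derivation:
Op 1: add_edge(F, C). Edges now: 1
Op 2: add_edge(A, D). Edges now: 2
Op 3: add_edge(F, D). Edges now: 3
Op 4: add_edge(F, E). Edges now: 4
Op 5: add_edge(A, E). Edges now: 5
Op 6: add_edge(B, E). Edges now: 6
Op 7: add_edge(E, D). Edges now: 7
Op 8: add_edge(A, F). Edges now: 8
Op 9: add_edge(B, D). Edges now: 9
Op 10: add_edge(C, D). Edges now: 10
Compute levels (Kahn BFS):
  sources (in-degree 0): A, B
  process A: level=0
    A->D: in-degree(D)=4, level(D)>=1
    A->E: in-degree(E)=2, level(E)>=1
    A->F: in-degree(F)=0, level(F)=1, enqueue
  process B: level=0
    B->D: in-degree(D)=3, level(D)>=1
    B->E: in-degree(E)=1, level(E)>=1
  process F: level=1
    F->C: in-degree(C)=0, level(C)=2, enqueue
    F->D: in-degree(D)=2, level(D)>=2
    F->E: in-degree(E)=0, level(E)=2, enqueue
  process C: level=2
    C->D: in-degree(D)=1, level(D)>=3
  process E: level=2
    E->D: in-degree(D)=0, level(D)=3, enqueue
  process D: level=3
All levels: A:0, B:0, C:2, D:3, E:2, F:1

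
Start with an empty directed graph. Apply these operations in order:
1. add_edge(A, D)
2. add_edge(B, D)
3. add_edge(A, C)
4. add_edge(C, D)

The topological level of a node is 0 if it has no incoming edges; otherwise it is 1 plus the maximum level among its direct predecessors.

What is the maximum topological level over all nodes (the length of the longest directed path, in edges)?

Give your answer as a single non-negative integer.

Answer: 2

Derivation:
Op 1: add_edge(A, D). Edges now: 1
Op 2: add_edge(B, D). Edges now: 2
Op 3: add_edge(A, C). Edges now: 3
Op 4: add_edge(C, D). Edges now: 4
Compute levels (Kahn BFS):
  sources (in-degree 0): A, B
  process A: level=0
    A->C: in-degree(C)=0, level(C)=1, enqueue
    A->D: in-degree(D)=2, level(D)>=1
  process B: level=0
    B->D: in-degree(D)=1, level(D)>=1
  process C: level=1
    C->D: in-degree(D)=0, level(D)=2, enqueue
  process D: level=2
All levels: A:0, B:0, C:1, D:2
max level = 2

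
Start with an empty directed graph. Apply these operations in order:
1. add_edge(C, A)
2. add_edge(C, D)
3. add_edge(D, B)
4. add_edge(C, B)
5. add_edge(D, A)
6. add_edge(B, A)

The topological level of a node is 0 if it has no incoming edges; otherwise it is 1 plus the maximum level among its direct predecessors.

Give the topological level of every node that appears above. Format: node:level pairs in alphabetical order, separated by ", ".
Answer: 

Answer: A:3, B:2, C:0, D:1

Derivation:
Op 1: add_edge(C, A). Edges now: 1
Op 2: add_edge(C, D). Edges now: 2
Op 3: add_edge(D, B). Edges now: 3
Op 4: add_edge(C, B). Edges now: 4
Op 5: add_edge(D, A). Edges now: 5
Op 6: add_edge(B, A). Edges now: 6
Compute levels (Kahn BFS):
  sources (in-degree 0): C
  process C: level=0
    C->A: in-degree(A)=2, level(A)>=1
    C->B: in-degree(B)=1, level(B)>=1
    C->D: in-degree(D)=0, level(D)=1, enqueue
  process D: level=1
    D->A: in-degree(A)=1, level(A)>=2
    D->B: in-degree(B)=0, level(B)=2, enqueue
  process B: level=2
    B->A: in-degree(A)=0, level(A)=3, enqueue
  process A: level=3
All levels: A:3, B:2, C:0, D:1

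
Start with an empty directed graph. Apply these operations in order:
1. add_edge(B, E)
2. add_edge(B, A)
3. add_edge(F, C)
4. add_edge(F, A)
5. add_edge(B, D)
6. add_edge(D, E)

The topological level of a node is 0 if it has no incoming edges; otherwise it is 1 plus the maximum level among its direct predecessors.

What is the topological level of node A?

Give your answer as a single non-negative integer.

Answer: 1

Derivation:
Op 1: add_edge(B, E). Edges now: 1
Op 2: add_edge(B, A). Edges now: 2
Op 3: add_edge(F, C). Edges now: 3
Op 4: add_edge(F, A). Edges now: 4
Op 5: add_edge(B, D). Edges now: 5
Op 6: add_edge(D, E). Edges now: 6
Compute levels (Kahn BFS):
  sources (in-degree 0): B, F
  process B: level=0
    B->A: in-degree(A)=1, level(A)>=1
    B->D: in-degree(D)=0, level(D)=1, enqueue
    B->E: in-degree(E)=1, level(E)>=1
  process F: level=0
    F->A: in-degree(A)=0, level(A)=1, enqueue
    F->C: in-degree(C)=0, level(C)=1, enqueue
  process D: level=1
    D->E: in-degree(E)=0, level(E)=2, enqueue
  process A: level=1
  process C: level=1
  process E: level=2
All levels: A:1, B:0, C:1, D:1, E:2, F:0
level(A) = 1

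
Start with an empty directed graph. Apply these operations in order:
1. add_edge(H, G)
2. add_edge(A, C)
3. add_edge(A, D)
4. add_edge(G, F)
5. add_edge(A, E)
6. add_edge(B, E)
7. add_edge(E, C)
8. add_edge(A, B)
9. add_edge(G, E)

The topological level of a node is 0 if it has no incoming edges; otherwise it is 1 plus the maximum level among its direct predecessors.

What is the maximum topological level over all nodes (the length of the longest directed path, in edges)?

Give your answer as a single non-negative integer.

Op 1: add_edge(H, G). Edges now: 1
Op 2: add_edge(A, C). Edges now: 2
Op 3: add_edge(A, D). Edges now: 3
Op 4: add_edge(G, F). Edges now: 4
Op 5: add_edge(A, E). Edges now: 5
Op 6: add_edge(B, E). Edges now: 6
Op 7: add_edge(E, C). Edges now: 7
Op 8: add_edge(A, B). Edges now: 8
Op 9: add_edge(G, E). Edges now: 9
Compute levels (Kahn BFS):
  sources (in-degree 0): A, H
  process A: level=0
    A->B: in-degree(B)=0, level(B)=1, enqueue
    A->C: in-degree(C)=1, level(C)>=1
    A->D: in-degree(D)=0, level(D)=1, enqueue
    A->E: in-degree(E)=2, level(E)>=1
  process H: level=0
    H->G: in-degree(G)=0, level(G)=1, enqueue
  process B: level=1
    B->E: in-degree(E)=1, level(E)>=2
  process D: level=1
  process G: level=1
    G->E: in-degree(E)=0, level(E)=2, enqueue
    G->F: in-degree(F)=0, level(F)=2, enqueue
  process E: level=2
    E->C: in-degree(C)=0, level(C)=3, enqueue
  process F: level=2
  process C: level=3
All levels: A:0, B:1, C:3, D:1, E:2, F:2, G:1, H:0
max level = 3

Answer: 3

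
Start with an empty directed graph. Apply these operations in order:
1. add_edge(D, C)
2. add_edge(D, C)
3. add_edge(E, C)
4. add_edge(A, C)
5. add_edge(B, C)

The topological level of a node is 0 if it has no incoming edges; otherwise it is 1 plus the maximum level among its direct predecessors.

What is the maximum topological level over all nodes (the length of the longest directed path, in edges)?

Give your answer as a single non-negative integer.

Op 1: add_edge(D, C). Edges now: 1
Op 2: add_edge(D, C) (duplicate, no change). Edges now: 1
Op 3: add_edge(E, C). Edges now: 2
Op 4: add_edge(A, C). Edges now: 3
Op 5: add_edge(B, C). Edges now: 4
Compute levels (Kahn BFS):
  sources (in-degree 0): A, B, D, E
  process A: level=0
    A->C: in-degree(C)=3, level(C)>=1
  process B: level=0
    B->C: in-degree(C)=2, level(C)>=1
  process D: level=0
    D->C: in-degree(C)=1, level(C)>=1
  process E: level=0
    E->C: in-degree(C)=0, level(C)=1, enqueue
  process C: level=1
All levels: A:0, B:0, C:1, D:0, E:0
max level = 1

Answer: 1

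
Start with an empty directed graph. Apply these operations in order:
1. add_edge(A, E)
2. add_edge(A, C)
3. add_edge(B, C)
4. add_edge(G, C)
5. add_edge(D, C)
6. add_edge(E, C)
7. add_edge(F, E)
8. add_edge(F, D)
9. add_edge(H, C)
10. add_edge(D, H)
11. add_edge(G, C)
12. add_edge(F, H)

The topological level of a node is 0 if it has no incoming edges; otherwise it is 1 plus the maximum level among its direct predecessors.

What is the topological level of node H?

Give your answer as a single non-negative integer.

Op 1: add_edge(A, E). Edges now: 1
Op 2: add_edge(A, C). Edges now: 2
Op 3: add_edge(B, C). Edges now: 3
Op 4: add_edge(G, C). Edges now: 4
Op 5: add_edge(D, C). Edges now: 5
Op 6: add_edge(E, C). Edges now: 6
Op 7: add_edge(F, E). Edges now: 7
Op 8: add_edge(F, D). Edges now: 8
Op 9: add_edge(H, C). Edges now: 9
Op 10: add_edge(D, H). Edges now: 10
Op 11: add_edge(G, C) (duplicate, no change). Edges now: 10
Op 12: add_edge(F, H). Edges now: 11
Compute levels (Kahn BFS):
  sources (in-degree 0): A, B, F, G
  process A: level=0
    A->C: in-degree(C)=5, level(C)>=1
    A->E: in-degree(E)=1, level(E)>=1
  process B: level=0
    B->C: in-degree(C)=4, level(C)>=1
  process F: level=0
    F->D: in-degree(D)=0, level(D)=1, enqueue
    F->E: in-degree(E)=0, level(E)=1, enqueue
    F->H: in-degree(H)=1, level(H)>=1
  process G: level=0
    G->C: in-degree(C)=3, level(C)>=1
  process D: level=1
    D->C: in-degree(C)=2, level(C)>=2
    D->H: in-degree(H)=0, level(H)=2, enqueue
  process E: level=1
    E->C: in-degree(C)=1, level(C)>=2
  process H: level=2
    H->C: in-degree(C)=0, level(C)=3, enqueue
  process C: level=3
All levels: A:0, B:0, C:3, D:1, E:1, F:0, G:0, H:2
level(H) = 2

Answer: 2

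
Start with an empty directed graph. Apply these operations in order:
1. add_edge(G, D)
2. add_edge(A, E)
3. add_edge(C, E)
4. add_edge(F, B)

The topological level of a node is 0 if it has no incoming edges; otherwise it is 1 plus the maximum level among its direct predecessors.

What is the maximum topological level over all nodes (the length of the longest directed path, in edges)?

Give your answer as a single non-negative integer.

Answer: 1

Derivation:
Op 1: add_edge(G, D). Edges now: 1
Op 2: add_edge(A, E). Edges now: 2
Op 3: add_edge(C, E). Edges now: 3
Op 4: add_edge(F, B). Edges now: 4
Compute levels (Kahn BFS):
  sources (in-degree 0): A, C, F, G
  process A: level=0
    A->E: in-degree(E)=1, level(E)>=1
  process C: level=0
    C->E: in-degree(E)=0, level(E)=1, enqueue
  process F: level=0
    F->B: in-degree(B)=0, level(B)=1, enqueue
  process G: level=0
    G->D: in-degree(D)=0, level(D)=1, enqueue
  process E: level=1
  process B: level=1
  process D: level=1
All levels: A:0, B:1, C:0, D:1, E:1, F:0, G:0
max level = 1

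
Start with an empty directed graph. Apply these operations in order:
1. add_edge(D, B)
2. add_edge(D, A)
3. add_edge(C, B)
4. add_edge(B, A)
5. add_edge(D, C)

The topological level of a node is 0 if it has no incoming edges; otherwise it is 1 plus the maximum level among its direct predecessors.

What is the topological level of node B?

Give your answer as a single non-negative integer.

Answer: 2

Derivation:
Op 1: add_edge(D, B). Edges now: 1
Op 2: add_edge(D, A). Edges now: 2
Op 3: add_edge(C, B). Edges now: 3
Op 4: add_edge(B, A). Edges now: 4
Op 5: add_edge(D, C). Edges now: 5
Compute levels (Kahn BFS):
  sources (in-degree 0): D
  process D: level=0
    D->A: in-degree(A)=1, level(A)>=1
    D->B: in-degree(B)=1, level(B)>=1
    D->C: in-degree(C)=0, level(C)=1, enqueue
  process C: level=1
    C->B: in-degree(B)=0, level(B)=2, enqueue
  process B: level=2
    B->A: in-degree(A)=0, level(A)=3, enqueue
  process A: level=3
All levels: A:3, B:2, C:1, D:0
level(B) = 2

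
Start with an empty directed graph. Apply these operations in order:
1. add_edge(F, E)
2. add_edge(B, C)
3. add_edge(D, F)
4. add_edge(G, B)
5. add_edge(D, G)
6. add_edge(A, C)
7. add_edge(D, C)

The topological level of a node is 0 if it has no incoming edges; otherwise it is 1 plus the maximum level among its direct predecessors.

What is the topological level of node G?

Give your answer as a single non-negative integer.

Answer: 1

Derivation:
Op 1: add_edge(F, E). Edges now: 1
Op 2: add_edge(B, C). Edges now: 2
Op 3: add_edge(D, F). Edges now: 3
Op 4: add_edge(G, B). Edges now: 4
Op 5: add_edge(D, G). Edges now: 5
Op 6: add_edge(A, C). Edges now: 6
Op 7: add_edge(D, C). Edges now: 7
Compute levels (Kahn BFS):
  sources (in-degree 0): A, D
  process A: level=0
    A->C: in-degree(C)=2, level(C)>=1
  process D: level=0
    D->C: in-degree(C)=1, level(C)>=1
    D->F: in-degree(F)=0, level(F)=1, enqueue
    D->G: in-degree(G)=0, level(G)=1, enqueue
  process F: level=1
    F->E: in-degree(E)=0, level(E)=2, enqueue
  process G: level=1
    G->B: in-degree(B)=0, level(B)=2, enqueue
  process E: level=2
  process B: level=2
    B->C: in-degree(C)=0, level(C)=3, enqueue
  process C: level=3
All levels: A:0, B:2, C:3, D:0, E:2, F:1, G:1
level(G) = 1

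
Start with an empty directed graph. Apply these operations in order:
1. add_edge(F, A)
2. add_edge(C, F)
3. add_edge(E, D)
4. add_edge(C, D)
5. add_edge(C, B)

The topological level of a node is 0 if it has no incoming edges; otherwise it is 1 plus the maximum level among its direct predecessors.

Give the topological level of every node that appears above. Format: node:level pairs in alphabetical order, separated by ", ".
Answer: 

Answer: A:2, B:1, C:0, D:1, E:0, F:1

Derivation:
Op 1: add_edge(F, A). Edges now: 1
Op 2: add_edge(C, F). Edges now: 2
Op 3: add_edge(E, D). Edges now: 3
Op 4: add_edge(C, D). Edges now: 4
Op 5: add_edge(C, B). Edges now: 5
Compute levels (Kahn BFS):
  sources (in-degree 0): C, E
  process C: level=0
    C->B: in-degree(B)=0, level(B)=1, enqueue
    C->D: in-degree(D)=1, level(D)>=1
    C->F: in-degree(F)=0, level(F)=1, enqueue
  process E: level=0
    E->D: in-degree(D)=0, level(D)=1, enqueue
  process B: level=1
  process F: level=1
    F->A: in-degree(A)=0, level(A)=2, enqueue
  process D: level=1
  process A: level=2
All levels: A:2, B:1, C:0, D:1, E:0, F:1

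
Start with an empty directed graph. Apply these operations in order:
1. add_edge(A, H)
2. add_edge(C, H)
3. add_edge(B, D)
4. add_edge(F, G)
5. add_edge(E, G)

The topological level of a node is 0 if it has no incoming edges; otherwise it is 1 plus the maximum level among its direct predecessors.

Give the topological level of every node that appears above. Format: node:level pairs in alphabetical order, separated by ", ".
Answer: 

Answer: A:0, B:0, C:0, D:1, E:0, F:0, G:1, H:1

Derivation:
Op 1: add_edge(A, H). Edges now: 1
Op 2: add_edge(C, H). Edges now: 2
Op 3: add_edge(B, D). Edges now: 3
Op 4: add_edge(F, G). Edges now: 4
Op 5: add_edge(E, G). Edges now: 5
Compute levels (Kahn BFS):
  sources (in-degree 0): A, B, C, E, F
  process A: level=0
    A->H: in-degree(H)=1, level(H)>=1
  process B: level=0
    B->D: in-degree(D)=0, level(D)=1, enqueue
  process C: level=0
    C->H: in-degree(H)=0, level(H)=1, enqueue
  process E: level=0
    E->G: in-degree(G)=1, level(G)>=1
  process F: level=0
    F->G: in-degree(G)=0, level(G)=1, enqueue
  process D: level=1
  process H: level=1
  process G: level=1
All levels: A:0, B:0, C:0, D:1, E:0, F:0, G:1, H:1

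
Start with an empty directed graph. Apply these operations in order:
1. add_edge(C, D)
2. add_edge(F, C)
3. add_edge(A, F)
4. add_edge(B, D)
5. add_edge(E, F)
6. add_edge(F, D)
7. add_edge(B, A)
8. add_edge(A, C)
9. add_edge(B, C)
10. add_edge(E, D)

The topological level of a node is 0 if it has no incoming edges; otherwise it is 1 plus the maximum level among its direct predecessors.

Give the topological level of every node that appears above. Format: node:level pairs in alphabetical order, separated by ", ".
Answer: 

Answer: A:1, B:0, C:3, D:4, E:0, F:2

Derivation:
Op 1: add_edge(C, D). Edges now: 1
Op 2: add_edge(F, C). Edges now: 2
Op 3: add_edge(A, F). Edges now: 3
Op 4: add_edge(B, D). Edges now: 4
Op 5: add_edge(E, F). Edges now: 5
Op 6: add_edge(F, D). Edges now: 6
Op 7: add_edge(B, A). Edges now: 7
Op 8: add_edge(A, C). Edges now: 8
Op 9: add_edge(B, C). Edges now: 9
Op 10: add_edge(E, D). Edges now: 10
Compute levels (Kahn BFS):
  sources (in-degree 0): B, E
  process B: level=0
    B->A: in-degree(A)=0, level(A)=1, enqueue
    B->C: in-degree(C)=2, level(C)>=1
    B->D: in-degree(D)=3, level(D)>=1
  process E: level=0
    E->D: in-degree(D)=2, level(D)>=1
    E->F: in-degree(F)=1, level(F)>=1
  process A: level=1
    A->C: in-degree(C)=1, level(C)>=2
    A->F: in-degree(F)=0, level(F)=2, enqueue
  process F: level=2
    F->C: in-degree(C)=0, level(C)=3, enqueue
    F->D: in-degree(D)=1, level(D)>=3
  process C: level=3
    C->D: in-degree(D)=0, level(D)=4, enqueue
  process D: level=4
All levels: A:1, B:0, C:3, D:4, E:0, F:2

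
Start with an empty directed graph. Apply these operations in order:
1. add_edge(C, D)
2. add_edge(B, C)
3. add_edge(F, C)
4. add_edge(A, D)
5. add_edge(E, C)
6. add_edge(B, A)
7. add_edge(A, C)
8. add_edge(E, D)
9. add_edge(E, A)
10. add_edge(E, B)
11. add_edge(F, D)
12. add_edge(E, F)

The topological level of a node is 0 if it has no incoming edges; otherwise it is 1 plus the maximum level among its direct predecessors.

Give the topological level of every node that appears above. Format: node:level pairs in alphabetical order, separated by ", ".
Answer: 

Op 1: add_edge(C, D). Edges now: 1
Op 2: add_edge(B, C). Edges now: 2
Op 3: add_edge(F, C). Edges now: 3
Op 4: add_edge(A, D). Edges now: 4
Op 5: add_edge(E, C). Edges now: 5
Op 6: add_edge(B, A). Edges now: 6
Op 7: add_edge(A, C). Edges now: 7
Op 8: add_edge(E, D). Edges now: 8
Op 9: add_edge(E, A). Edges now: 9
Op 10: add_edge(E, B). Edges now: 10
Op 11: add_edge(F, D). Edges now: 11
Op 12: add_edge(E, F). Edges now: 12
Compute levels (Kahn BFS):
  sources (in-degree 0): E
  process E: level=0
    E->A: in-degree(A)=1, level(A)>=1
    E->B: in-degree(B)=0, level(B)=1, enqueue
    E->C: in-degree(C)=3, level(C)>=1
    E->D: in-degree(D)=3, level(D)>=1
    E->F: in-degree(F)=0, level(F)=1, enqueue
  process B: level=1
    B->A: in-degree(A)=0, level(A)=2, enqueue
    B->C: in-degree(C)=2, level(C)>=2
  process F: level=1
    F->C: in-degree(C)=1, level(C)>=2
    F->D: in-degree(D)=2, level(D)>=2
  process A: level=2
    A->C: in-degree(C)=0, level(C)=3, enqueue
    A->D: in-degree(D)=1, level(D)>=3
  process C: level=3
    C->D: in-degree(D)=0, level(D)=4, enqueue
  process D: level=4
All levels: A:2, B:1, C:3, D:4, E:0, F:1

Answer: A:2, B:1, C:3, D:4, E:0, F:1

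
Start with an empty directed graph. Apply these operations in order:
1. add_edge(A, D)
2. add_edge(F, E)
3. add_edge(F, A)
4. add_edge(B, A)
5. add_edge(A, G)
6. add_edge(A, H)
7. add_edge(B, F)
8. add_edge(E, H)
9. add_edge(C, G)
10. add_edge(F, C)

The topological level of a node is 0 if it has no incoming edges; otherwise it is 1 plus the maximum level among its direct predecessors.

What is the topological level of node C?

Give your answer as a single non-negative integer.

Answer: 2

Derivation:
Op 1: add_edge(A, D). Edges now: 1
Op 2: add_edge(F, E). Edges now: 2
Op 3: add_edge(F, A). Edges now: 3
Op 4: add_edge(B, A). Edges now: 4
Op 5: add_edge(A, G). Edges now: 5
Op 6: add_edge(A, H). Edges now: 6
Op 7: add_edge(B, F). Edges now: 7
Op 8: add_edge(E, H). Edges now: 8
Op 9: add_edge(C, G). Edges now: 9
Op 10: add_edge(F, C). Edges now: 10
Compute levels (Kahn BFS):
  sources (in-degree 0): B
  process B: level=0
    B->A: in-degree(A)=1, level(A)>=1
    B->F: in-degree(F)=0, level(F)=1, enqueue
  process F: level=1
    F->A: in-degree(A)=0, level(A)=2, enqueue
    F->C: in-degree(C)=0, level(C)=2, enqueue
    F->E: in-degree(E)=0, level(E)=2, enqueue
  process A: level=2
    A->D: in-degree(D)=0, level(D)=3, enqueue
    A->G: in-degree(G)=1, level(G)>=3
    A->H: in-degree(H)=1, level(H)>=3
  process C: level=2
    C->G: in-degree(G)=0, level(G)=3, enqueue
  process E: level=2
    E->H: in-degree(H)=0, level(H)=3, enqueue
  process D: level=3
  process G: level=3
  process H: level=3
All levels: A:2, B:0, C:2, D:3, E:2, F:1, G:3, H:3
level(C) = 2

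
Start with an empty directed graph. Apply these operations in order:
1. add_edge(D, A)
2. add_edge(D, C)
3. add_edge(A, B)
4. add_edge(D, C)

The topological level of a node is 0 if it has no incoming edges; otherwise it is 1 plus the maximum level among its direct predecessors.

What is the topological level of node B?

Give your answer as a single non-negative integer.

Op 1: add_edge(D, A). Edges now: 1
Op 2: add_edge(D, C). Edges now: 2
Op 3: add_edge(A, B). Edges now: 3
Op 4: add_edge(D, C) (duplicate, no change). Edges now: 3
Compute levels (Kahn BFS):
  sources (in-degree 0): D
  process D: level=0
    D->A: in-degree(A)=0, level(A)=1, enqueue
    D->C: in-degree(C)=0, level(C)=1, enqueue
  process A: level=1
    A->B: in-degree(B)=0, level(B)=2, enqueue
  process C: level=1
  process B: level=2
All levels: A:1, B:2, C:1, D:0
level(B) = 2

Answer: 2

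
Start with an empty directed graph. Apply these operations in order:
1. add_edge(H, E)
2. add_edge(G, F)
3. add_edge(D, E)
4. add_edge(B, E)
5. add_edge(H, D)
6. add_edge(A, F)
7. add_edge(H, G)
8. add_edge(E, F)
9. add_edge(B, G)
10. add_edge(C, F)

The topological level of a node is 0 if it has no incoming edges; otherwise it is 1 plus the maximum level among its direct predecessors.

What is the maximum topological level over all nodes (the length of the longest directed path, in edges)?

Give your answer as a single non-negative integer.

Answer: 3

Derivation:
Op 1: add_edge(H, E). Edges now: 1
Op 2: add_edge(G, F). Edges now: 2
Op 3: add_edge(D, E). Edges now: 3
Op 4: add_edge(B, E). Edges now: 4
Op 5: add_edge(H, D). Edges now: 5
Op 6: add_edge(A, F). Edges now: 6
Op 7: add_edge(H, G). Edges now: 7
Op 8: add_edge(E, F). Edges now: 8
Op 9: add_edge(B, G). Edges now: 9
Op 10: add_edge(C, F). Edges now: 10
Compute levels (Kahn BFS):
  sources (in-degree 0): A, B, C, H
  process A: level=0
    A->F: in-degree(F)=3, level(F)>=1
  process B: level=0
    B->E: in-degree(E)=2, level(E)>=1
    B->G: in-degree(G)=1, level(G)>=1
  process C: level=0
    C->F: in-degree(F)=2, level(F)>=1
  process H: level=0
    H->D: in-degree(D)=0, level(D)=1, enqueue
    H->E: in-degree(E)=1, level(E)>=1
    H->G: in-degree(G)=0, level(G)=1, enqueue
  process D: level=1
    D->E: in-degree(E)=0, level(E)=2, enqueue
  process G: level=1
    G->F: in-degree(F)=1, level(F)>=2
  process E: level=2
    E->F: in-degree(F)=0, level(F)=3, enqueue
  process F: level=3
All levels: A:0, B:0, C:0, D:1, E:2, F:3, G:1, H:0
max level = 3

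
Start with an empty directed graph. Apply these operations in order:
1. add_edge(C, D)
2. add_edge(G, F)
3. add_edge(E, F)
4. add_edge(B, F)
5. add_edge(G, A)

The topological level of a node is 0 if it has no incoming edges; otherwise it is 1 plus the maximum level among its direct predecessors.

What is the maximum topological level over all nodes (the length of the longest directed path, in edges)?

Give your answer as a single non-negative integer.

Op 1: add_edge(C, D). Edges now: 1
Op 2: add_edge(G, F). Edges now: 2
Op 3: add_edge(E, F). Edges now: 3
Op 4: add_edge(B, F). Edges now: 4
Op 5: add_edge(G, A). Edges now: 5
Compute levels (Kahn BFS):
  sources (in-degree 0): B, C, E, G
  process B: level=0
    B->F: in-degree(F)=2, level(F)>=1
  process C: level=0
    C->D: in-degree(D)=0, level(D)=1, enqueue
  process E: level=0
    E->F: in-degree(F)=1, level(F)>=1
  process G: level=0
    G->A: in-degree(A)=0, level(A)=1, enqueue
    G->F: in-degree(F)=0, level(F)=1, enqueue
  process D: level=1
  process A: level=1
  process F: level=1
All levels: A:1, B:0, C:0, D:1, E:0, F:1, G:0
max level = 1

Answer: 1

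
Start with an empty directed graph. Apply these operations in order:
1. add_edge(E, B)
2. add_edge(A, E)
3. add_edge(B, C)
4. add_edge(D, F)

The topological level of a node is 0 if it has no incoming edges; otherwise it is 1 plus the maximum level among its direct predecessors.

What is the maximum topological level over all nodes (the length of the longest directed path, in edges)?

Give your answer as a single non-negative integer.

Answer: 3

Derivation:
Op 1: add_edge(E, B). Edges now: 1
Op 2: add_edge(A, E). Edges now: 2
Op 3: add_edge(B, C). Edges now: 3
Op 4: add_edge(D, F). Edges now: 4
Compute levels (Kahn BFS):
  sources (in-degree 0): A, D
  process A: level=0
    A->E: in-degree(E)=0, level(E)=1, enqueue
  process D: level=0
    D->F: in-degree(F)=0, level(F)=1, enqueue
  process E: level=1
    E->B: in-degree(B)=0, level(B)=2, enqueue
  process F: level=1
  process B: level=2
    B->C: in-degree(C)=0, level(C)=3, enqueue
  process C: level=3
All levels: A:0, B:2, C:3, D:0, E:1, F:1
max level = 3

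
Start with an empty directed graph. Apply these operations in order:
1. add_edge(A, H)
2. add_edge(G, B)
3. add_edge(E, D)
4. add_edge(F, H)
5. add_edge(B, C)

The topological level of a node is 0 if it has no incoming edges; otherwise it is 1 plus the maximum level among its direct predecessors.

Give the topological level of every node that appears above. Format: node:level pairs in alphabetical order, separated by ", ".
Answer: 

Answer: A:0, B:1, C:2, D:1, E:0, F:0, G:0, H:1

Derivation:
Op 1: add_edge(A, H). Edges now: 1
Op 2: add_edge(G, B). Edges now: 2
Op 3: add_edge(E, D). Edges now: 3
Op 4: add_edge(F, H). Edges now: 4
Op 5: add_edge(B, C). Edges now: 5
Compute levels (Kahn BFS):
  sources (in-degree 0): A, E, F, G
  process A: level=0
    A->H: in-degree(H)=1, level(H)>=1
  process E: level=0
    E->D: in-degree(D)=0, level(D)=1, enqueue
  process F: level=0
    F->H: in-degree(H)=0, level(H)=1, enqueue
  process G: level=0
    G->B: in-degree(B)=0, level(B)=1, enqueue
  process D: level=1
  process H: level=1
  process B: level=1
    B->C: in-degree(C)=0, level(C)=2, enqueue
  process C: level=2
All levels: A:0, B:1, C:2, D:1, E:0, F:0, G:0, H:1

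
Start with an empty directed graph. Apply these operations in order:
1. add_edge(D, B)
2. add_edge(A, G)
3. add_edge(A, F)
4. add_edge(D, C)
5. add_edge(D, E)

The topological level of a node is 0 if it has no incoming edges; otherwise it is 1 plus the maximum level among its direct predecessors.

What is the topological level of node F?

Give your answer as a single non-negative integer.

Op 1: add_edge(D, B). Edges now: 1
Op 2: add_edge(A, G). Edges now: 2
Op 3: add_edge(A, F). Edges now: 3
Op 4: add_edge(D, C). Edges now: 4
Op 5: add_edge(D, E). Edges now: 5
Compute levels (Kahn BFS):
  sources (in-degree 0): A, D
  process A: level=0
    A->F: in-degree(F)=0, level(F)=1, enqueue
    A->G: in-degree(G)=0, level(G)=1, enqueue
  process D: level=0
    D->B: in-degree(B)=0, level(B)=1, enqueue
    D->C: in-degree(C)=0, level(C)=1, enqueue
    D->E: in-degree(E)=0, level(E)=1, enqueue
  process F: level=1
  process G: level=1
  process B: level=1
  process C: level=1
  process E: level=1
All levels: A:0, B:1, C:1, D:0, E:1, F:1, G:1
level(F) = 1

Answer: 1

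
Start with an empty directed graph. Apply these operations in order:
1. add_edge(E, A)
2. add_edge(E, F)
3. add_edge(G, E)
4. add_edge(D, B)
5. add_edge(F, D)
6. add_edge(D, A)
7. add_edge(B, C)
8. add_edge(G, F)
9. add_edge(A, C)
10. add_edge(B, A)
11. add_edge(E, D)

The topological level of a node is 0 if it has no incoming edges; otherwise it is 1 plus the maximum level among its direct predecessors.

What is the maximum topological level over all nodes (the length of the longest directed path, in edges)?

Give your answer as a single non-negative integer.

Answer: 6

Derivation:
Op 1: add_edge(E, A). Edges now: 1
Op 2: add_edge(E, F). Edges now: 2
Op 3: add_edge(G, E). Edges now: 3
Op 4: add_edge(D, B). Edges now: 4
Op 5: add_edge(F, D). Edges now: 5
Op 6: add_edge(D, A). Edges now: 6
Op 7: add_edge(B, C). Edges now: 7
Op 8: add_edge(G, F). Edges now: 8
Op 9: add_edge(A, C). Edges now: 9
Op 10: add_edge(B, A). Edges now: 10
Op 11: add_edge(E, D). Edges now: 11
Compute levels (Kahn BFS):
  sources (in-degree 0): G
  process G: level=0
    G->E: in-degree(E)=0, level(E)=1, enqueue
    G->F: in-degree(F)=1, level(F)>=1
  process E: level=1
    E->A: in-degree(A)=2, level(A)>=2
    E->D: in-degree(D)=1, level(D)>=2
    E->F: in-degree(F)=0, level(F)=2, enqueue
  process F: level=2
    F->D: in-degree(D)=0, level(D)=3, enqueue
  process D: level=3
    D->A: in-degree(A)=1, level(A)>=4
    D->B: in-degree(B)=0, level(B)=4, enqueue
  process B: level=4
    B->A: in-degree(A)=0, level(A)=5, enqueue
    B->C: in-degree(C)=1, level(C)>=5
  process A: level=5
    A->C: in-degree(C)=0, level(C)=6, enqueue
  process C: level=6
All levels: A:5, B:4, C:6, D:3, E:1, F:2, G:0
max level = 6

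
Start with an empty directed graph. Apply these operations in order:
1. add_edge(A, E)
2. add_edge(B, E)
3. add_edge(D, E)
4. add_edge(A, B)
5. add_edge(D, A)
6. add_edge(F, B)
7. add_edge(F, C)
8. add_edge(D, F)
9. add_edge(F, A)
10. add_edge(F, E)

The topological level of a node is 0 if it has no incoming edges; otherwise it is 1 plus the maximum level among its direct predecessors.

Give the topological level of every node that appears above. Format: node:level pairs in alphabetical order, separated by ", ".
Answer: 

Op 1: add_edge(A, E). Edges now: 1
Op 2: add_edge(B, E). Edges now: 2
Op 3: add_edge(D, E). Edges now: 3
Op 4: add_edge(A, B). Edges now: 4
Op 5: add_edge(D, A). Edges now: 5
Op 6: add_edge(F, B). Edges now: 6
Op 7: add_edge(F, C). Edges now: 7
Op 8: add_edge(D, F). Edges now: 8
Op 9: add_edge(F, A). Edges now: 9
Op 10: add_edge(F, E). Edges now: 10
Compute levels (Kahn BFS):
  sources (in-degree 0): D
  process D: level=0
    D->A: in-degree(A)=1, level(A)>=1
    D->E: in-degree(E)=3, level(E)>=1
    D->F: in-degree(F)=0, level(F)=1, enqueue
  process F: level=1
    F->A: in-degree(A)=0, level(A)=2, enqueue
    F->B: in-degree(B)=1, level(B)>=2
    F->C: in-degree(C)=0, level(C)=2, enqueue
    F->E: in-degree(E)=2, level(E)>=2
  process A: level=2
    A->B: in-degree(B)=0, level(B)=3, enqueue
    A->E: in-degree(E)=1, level(E)>=3
  process C: level=2
  process B: level=3
    B->E: in-degree(E)=0, level(E)=4, enqueue
  process E: level=4
All levels: A:2, B:3, C:2, D:0, E:4, F:1

Answer: A:2, B:3, C:2, D:0, E:4, F:1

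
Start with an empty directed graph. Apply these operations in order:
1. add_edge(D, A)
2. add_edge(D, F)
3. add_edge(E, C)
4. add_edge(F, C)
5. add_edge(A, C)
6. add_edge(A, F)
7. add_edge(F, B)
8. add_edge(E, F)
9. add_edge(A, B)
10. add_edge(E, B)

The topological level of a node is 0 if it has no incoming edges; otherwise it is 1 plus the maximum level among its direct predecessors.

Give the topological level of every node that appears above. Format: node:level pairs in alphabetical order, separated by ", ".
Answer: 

Op 1: add_edge(D, A). Edges now: 1
Op 2: add_edge(D, F). Edges now: 2
Op 3: add_edge(E, C). Edges now: 3
Op 4: add_edge(F, C). Edges now: 4
Op 5: add_edge(A, C). Edges now: 5
Op 6: add_edge(A, F). Edges now: 6
Op 7: add_edge(F, B). Edges now: 7
Op 8: add_edge(E, F). Edges now: 8
Op 9: add_edge(A, B). Edges now: 9
Op 10: add_edge(E, B). Edges now: 10
Compute levels (Kahn BFS):
  sources (in-degree 0): D, E
  process D: level=0
    D->A: in-degree(A)=0, level(A)=1, enqueue
    D->F: in-degree(F)=2, level(F)>=1
  process E: level=0
    E->B: in-degree(B)=2, level(B)>=1
    E->C: in-degree(C)=2, level(C)>=1
    E->F: in-degree(F)=1, level(F)>=1
  process A: level=1
    A->B: in-degree(B)=1, level(B)>=2
    A->C: in-degree(C)=1, level(C)>=2
    A->F: in-degree(F)=0, level(F)=2, enqueue
  process F: level=2
    F->B: in-degree(B)=0, level(B)=3, enqueue
    F->C: in-degree(C)=0, level(C)=3, enqueue
  process B: level=3
  process C: level=3
All levels: A:1, B:3, C:3, D:0, E:0, F:2

Answer: A:1, B:3, C:3, D:0, E:0, F:2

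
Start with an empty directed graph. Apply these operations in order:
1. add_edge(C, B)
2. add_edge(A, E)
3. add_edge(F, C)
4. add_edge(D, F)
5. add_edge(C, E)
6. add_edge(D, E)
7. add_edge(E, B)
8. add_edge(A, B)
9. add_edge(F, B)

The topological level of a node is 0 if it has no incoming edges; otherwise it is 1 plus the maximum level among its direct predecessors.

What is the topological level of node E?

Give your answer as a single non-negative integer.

Op 1: add_edge(C, B). Edges now: 1
Op 2: add_edge(A, E). Edges now: 2
Op 3: add_edge(F, C). Edges now: 3
Op 4: add_edge(D, F). Edges now: 4
Op 5: add_edge(C, E). Edges now: 5
Op 6: add_edge(D, E). Edges now: 6
Op 7: add_edge(E, B). Edges now: 7
Op 8: add_edge(A, B). Edges now: 8
Op 9: add_edge(F, B). Edges now: 9
Compute levels (Kahn BFS):
  sources (in-degree 0): A, D
  process A: level=0
    A->B: in-degree(B)=3, level(B)>=1
    A->E: in-degree(E)=2, level(E)>=1
  process D: level=0
    D->E: in-degree(E)=1, level(E)>=1
    D->F: in-degree(F)=0, level(F)=1, enqueue
  process F: level=1
    F->B: in-degree(B)=2, level(B)>=2
    F->C: in-degree(C)=0, level(C)=2, enqueue
  process C: level=2
    C->B: in-degree(B)=1, level(B)>=3
    C->E: in-degree(E)=0, level(E)=3, enqueue
  process E: level=3
    E->B: in-degree(B)=0, level(B)=4, enqueue
  process B: level=4
All levels: A:0, B:4, C:2, D:0, E:3, F:1
level(E) = 3

Answer: 3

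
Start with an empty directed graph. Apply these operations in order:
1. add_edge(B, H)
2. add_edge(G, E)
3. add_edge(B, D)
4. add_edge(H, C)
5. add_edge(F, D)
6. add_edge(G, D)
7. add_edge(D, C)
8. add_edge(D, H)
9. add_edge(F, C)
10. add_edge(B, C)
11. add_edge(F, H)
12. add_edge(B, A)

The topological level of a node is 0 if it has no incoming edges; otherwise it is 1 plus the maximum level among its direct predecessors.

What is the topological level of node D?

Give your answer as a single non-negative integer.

Answer: 1

Derivation:
Op 1: add_edge(B, H). Edges now: 1
Op 2: add_edge(G, E). Edges now: 2
Op 3: add_edge(B, D). Edges now: 3
Op 4: add_edge(H, C). Edges now: 4
Op 5: add_edge(F, D). Edges now: 5
Op 6: add_edge(G, D). Edges now: 6
Op 7: add_edge(D, C). Edges now: 7
Op 8: add_edge(D, H). Edges now: 8
Op 9: add_edge(F, C). Edges now: 9
Op 10: add_edge(B, C). Edges now: 10
Op 11: add_edge(F, H). Edges now: 11
Op 12: add_edge(B, A). Edges now: 12
Compute levels (Kahn BFS):
  sources (in-degree 0): B, F, G
  process B: level=0
    B->A: in-degree(A)=0, level(A)=1, enqueue
    B->C: in-degree(C)=3, level(C)>=1
    B->D: in-degree(D)=2, level(D)>=1
    B->H: in-degree(H)=2, level(H)>=1
  process F: level=0
    F->C: in-degree(C)=2, level(C)>=1
    F->D: in-degree(D)=1, level(D)>=1
    F->H: in-degree(H)=1, level(H)>=1
  process G: level=0
    G->D: in-degree(D)=0, level(D)=1, enqueue
    G->E: in-degree(E)=0, level(E)=1, enqueue
  process A: level=1
  process D: level=1
    D->C: in-degree(C)=1, level(C)>=2
    D->H: in-degree(H)=0, level(H)=2, enqueue
  process E: level=1
  process H: level=2
    H->C: in-degree(C)=0, level(C)=3, enqueue
  process C: level=3
All levels: A:1, B:0, C:3, D:1, E:1, F:0, G:0, H:2
level(D) = 1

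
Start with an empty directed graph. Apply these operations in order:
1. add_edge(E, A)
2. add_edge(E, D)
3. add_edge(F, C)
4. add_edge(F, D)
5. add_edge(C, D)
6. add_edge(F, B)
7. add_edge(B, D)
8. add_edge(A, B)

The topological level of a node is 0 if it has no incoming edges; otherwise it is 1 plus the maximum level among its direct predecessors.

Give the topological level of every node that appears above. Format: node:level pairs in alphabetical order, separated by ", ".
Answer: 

Answer: A:1, B:2, C:1, D:3, E:0, F:0

Derivation:
Op 1: add_edge(E, A). Edges now: 1
Op 2: add_edge(E, D). Edges now: 2
Op 3: add_edge(F, C). Edges now: 3
Op 4: add_edge(F, D). Edges now: 4
Op 5: add_edge(C, D). Edges now: 5
Op 6: add_edge(F, B). Edges now: 6
Op 7: add_edge(B, D). Edges now: 7
Op 8: add_edge(A, B). Edges now: 8
Compute levels (Kahn BFS):
  sources (in-degree 0): E, F
  process E: level=0
    E->A: in-degree(A)=0, level(A)=1, enqueue
    E->D: in-degree(D)=3, level(D)>=1
  process F: level=0
    F->B: in-degree(B)=1, level(B)>=1
    F->C: in-degree(C)=0, level(C)=1, enqueue
    F->D: in-degree(D)=2, level(D)>=1
  process A: level=1
    A->B: in-degree(B)=0, level(B)=2, enqueue
  process C: level=1
    C->D: in-degree(D)=1, level(D)>=2
  process B: level=2
    B->D: in-degree(D)=0, level(D)=3, enqueue
  process D: level=3
All levels: A:1, B:2, C:1, D:3, E:0, F:0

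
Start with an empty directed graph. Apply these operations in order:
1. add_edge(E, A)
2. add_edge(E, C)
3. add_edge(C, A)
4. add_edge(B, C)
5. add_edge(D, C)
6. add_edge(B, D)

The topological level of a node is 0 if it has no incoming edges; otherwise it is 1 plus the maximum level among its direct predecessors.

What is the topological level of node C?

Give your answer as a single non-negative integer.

Answer: 2

Derivation:
Op 1: add_edge(E, A). Edges now: 1
Op 2: add_edge(E, C). Edges now: 2
Op 3: add_edge(C, A). Edges now: 3
Op 4: add_edge(B, C). Edges now: 4
Op 5: add_edge(D, C). Edges now: 5
Op 6: add_edge(B, D). Edges now: 6
Compute levels (Kahn BFS):
  sources (in-degree 0): B, E
  process B: level=0
    B->C: in-degree(C)=2, level(C)>=1
    B->D: in-degree(D)=0, level(D)=1, enqueue
  process E: level=0
    E->A: in-degree(A)=1, level(A)>=1
    E->C: in-degree(C)=1, level(C)>=1
  process D: level=1
    D->C: in-degree(C)=0, level(C)=2, enqueue
  process C: level=2
    C->A: in-degree(A)=0, level(A)=3, enqueue
  process A: level=3
All levels: A:3, B:0, C:2, D:1, E:0
level(C) = 2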